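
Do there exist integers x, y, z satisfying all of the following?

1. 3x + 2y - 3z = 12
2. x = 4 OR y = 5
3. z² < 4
Yes

Take x = 4, y = 0, z = 0. Substituting into each constraint:
  (1) 3(4) + 2(0) - 3(0) = 12 ✓
  (2) x = 4, target 4 ✓ (first branch holds)
  (3) z² = (0)² = 0, and 0 < 4 ✓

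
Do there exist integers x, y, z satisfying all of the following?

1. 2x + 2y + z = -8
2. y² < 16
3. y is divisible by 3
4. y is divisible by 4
Yes

Take x = 0, y = 0, z = -8. Substituting into each constraint:
  (1) 2(0) + 2(0) + (-8) = -8 ✓
  (2) y² = (0)² = 0, and 0 < 16 ✓
  (3) 0 = 3 × 0, remainder 0 ✓
  (4) 0 = 4 × 0, remainder 0 ✓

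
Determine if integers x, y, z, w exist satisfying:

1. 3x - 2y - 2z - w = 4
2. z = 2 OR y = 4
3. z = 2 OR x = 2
Yes

Take x = 0, y = 0, z = 2, w = -8. Substituting into each constraint:
  (1) 3(0) - 2(0) - 2(2) + 8 = 4 ✓
  (2) z = 2, target 2 ✓ (first branch holds)
  (3) z = 2, target 2 ✓ (first branch holds)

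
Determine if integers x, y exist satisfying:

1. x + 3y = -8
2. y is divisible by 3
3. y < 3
Yes

Take x = -8, y = 0. Substituting into each constraint:
  (1) (-8) + 3(0) = -8 ✓
  (2) 0 = 3 × 0, remainder 0 ✓
  (3) 0 < 3 ✓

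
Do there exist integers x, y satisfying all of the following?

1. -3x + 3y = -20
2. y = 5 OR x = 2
No

Even the single constraint (-3x + 3y = -20) is infeasible over the integers.

  - -3x + 3y = -20: every term on the left is divisible by 3, so the LHS ≡ 0 (mod 3), but the RHS -20 is not — no integer solution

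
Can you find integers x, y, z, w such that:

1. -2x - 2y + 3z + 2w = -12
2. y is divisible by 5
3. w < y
Yes

Take x = 0, y = 0, z = -2, w = -3. Substituting into each constraint:
  (1) -2(0) - 2(0) + 3(-2) + 2(-3) = -12 ✓
  (2) 0 = 5 × 0, remainder 0 ✓
  (3) -3 < 0 ✓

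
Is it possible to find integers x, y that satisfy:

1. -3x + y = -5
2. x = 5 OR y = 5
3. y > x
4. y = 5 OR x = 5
Yes

Take x = 5, y = 10. Substituting into each constraint:
  (1) -3(5) + 10 = -5 ✓
  (2) x = 5, target 5 ✓ (first branch holds)
  (3) 10 > 5 ✓
  (4) x = 5, target 5 ✓ (second branch holds)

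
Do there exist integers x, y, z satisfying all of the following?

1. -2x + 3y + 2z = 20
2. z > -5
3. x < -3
Yes

Take x = -4, y = 4, z = 0. Substituting into each constraint:
  (1) -2(-4) + 3(4) + 2(0) = 20 ✓
  (2) 0 > -5 ✓
  (3) -4 < -3 ✓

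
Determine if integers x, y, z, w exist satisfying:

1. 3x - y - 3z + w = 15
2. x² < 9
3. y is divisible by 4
Yes

Take x = 2, y = 0, z = 0, w = 9. Substituting into each constraint:
  (1) 3(2) + 0 - 3(0) + 9 = 15 ✓
  (2) x² = (2)² = 4, and 4 < 9 ✓
  (3) 0 = 4 × 0, remainder 0 ✓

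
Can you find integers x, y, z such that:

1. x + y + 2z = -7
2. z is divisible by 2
Yes

Take x = -7, y = 0, z = 0. Substituting into each constraint:
  (1) (-7) + 0 + 2(0) = -7 ✓
  (2) 0 = 2 × 0, remainder 0 ✓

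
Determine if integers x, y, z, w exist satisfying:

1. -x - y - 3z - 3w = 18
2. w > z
Yes

Take x = -15, y = 0, z = -1, w = 0. Substituting into each constraint:
  (1) 15 + 0 - 3(-1) - 3(0) = 18 ✓
  (2) 0 > -1 ✓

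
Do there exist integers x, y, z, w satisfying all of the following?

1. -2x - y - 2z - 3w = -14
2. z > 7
Yes

Take x = 0, y = -2, z = 8, w = 0. Substituting into each constraint:
  (1) -2(0) + 2 - 2(8) - 3(0) = -14 ✓
  (2) 8 > 7 ✓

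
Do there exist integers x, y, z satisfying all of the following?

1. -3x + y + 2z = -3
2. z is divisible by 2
Yes

Take x = 0, y = -3, z = 0. Substituting into each constraint:
  (1) -3(0) + (-3) + 2(0) = -3 ✓
  (2) 0 = 2 × 0, remainder 0 ✓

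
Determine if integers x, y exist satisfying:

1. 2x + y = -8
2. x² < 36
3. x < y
Yes

Take x = -4, y = 0. Substituting into each constraint:
  (1) 2(-4) + 0 = -8 ✓
  (2) x² = (-4)² = 16, and 16 < 36 ✓
  (3) -4 < 0 ✓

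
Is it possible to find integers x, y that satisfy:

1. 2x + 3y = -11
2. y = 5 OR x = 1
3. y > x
Yes

Take x = -13, y = 5. Substituting into each constraint:
  (1) 2(-13) + 3(5) = -11 ✓
  (2) y = 5, target 5 ✓ (first branch holds)
  (3) 5 > -13 ✓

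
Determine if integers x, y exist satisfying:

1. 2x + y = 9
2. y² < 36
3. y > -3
Yes

Take x = 4, y = 1. Substituting into each constraint:
  (1) 2(4) + 1 = 9 ✓
  (2) y² = (1)² = 1, and 1 < 36 ✓
  (3) 1 > -3 ✓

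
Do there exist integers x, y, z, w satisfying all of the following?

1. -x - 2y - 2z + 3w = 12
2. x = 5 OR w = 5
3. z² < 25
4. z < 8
Yes

Take x = 5, y = -7, z = 0, w = 1. Substituting into each constraint:
  (1) (-5) - 2(-7) - 2(0) + 3(1) = 12 ✓
  (2) x = 5, target 5 ✓ (first branch holds)
  (3) z² = (0)² = 0, and 0 < 25 ✓
  (4) 0 < 8 ✓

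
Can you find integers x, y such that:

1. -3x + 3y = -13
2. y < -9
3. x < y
No

Even the single constraint (-3x + 3y = -13) is infeasible over the integers.

  - -3x + 3y = -13: every term on the left is divisible by 3, so the LHS ≡ 0 (mod 3), but the RHS -13 is not — no integer solution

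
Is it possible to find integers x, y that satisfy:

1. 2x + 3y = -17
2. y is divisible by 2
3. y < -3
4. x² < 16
No

A contradictory subset is {2x + 3y = -17, y is divisible by 2}. No integer assignment can satisfy these jointly:

  - 2x + 3y = -17: is a linear equation tying the variables together
  - y is divisible by 2: restricts y to multiples of 2

Modular obstruction: writing y = 2y', every remaining term of the linear equation is divisible by 2, so the left side is ≡ 0 (mod 2); but the right side -17 ≡ 1 (mod 2). No integers can satisfy it.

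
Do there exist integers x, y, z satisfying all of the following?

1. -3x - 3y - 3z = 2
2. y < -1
No

Even the single constraint (-3x - 3y - 3z = 2) is infeasible over the integers.

  - -3x - 3y - 3z = 2: every term on the left is divisible by 3, so the LHS ≡ 0 (mod 3), but the RHS 2 is not — no integer solution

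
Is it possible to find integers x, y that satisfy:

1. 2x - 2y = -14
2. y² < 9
Yes

Take x = -7, y = 0. Substituting into each constraint:
  (1) 2(-7) - 2(0) = -14 ✓
  (2) y² = (0)² = 0, and 0 < 9 ✓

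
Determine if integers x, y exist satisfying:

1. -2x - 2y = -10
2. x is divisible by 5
Yes

Take x = 0, y = 5. Substituting into each constraint:
  (1) -2(0) - 2(5) = -10 ✓
  (2) 0 = 5 × 0, remainder 0 ✓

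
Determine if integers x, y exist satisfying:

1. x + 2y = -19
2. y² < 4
Yes

Take x = -19, y = 0. Substituting into each constraint:
  (1) (-19) + 2(0) = -19 ✓
  (2) y² = (0)² = 0, and 0 < 4 ✓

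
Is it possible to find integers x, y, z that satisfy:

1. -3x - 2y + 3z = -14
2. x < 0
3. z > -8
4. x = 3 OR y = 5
No

A contradictory subset is {-3x - 2y + 3z = -14, x < 0, x = 3 OR y = 5}. No integer assignment can satisfy these jointly:

  - -3x - 2y + 3z = -14: is a linear equation tying the variables together
  - x < 0: bounds one variable relative to a constant
  - x = 3 OR y = 5: forces a choice: either x = 3 or y = 5

Split on the disjunction (x = 3 OR y = 5):
  • If x = 3: this contradicts the bound x ≤ -1.
  • If y = 5: with y = 5, every remaining term of the linear equation is divisible by 3, so the left side is ≡ 0 (mod 3); but the right side -4 ≡ 2 (mod 3). No integers can satisfy it.
Both branches are infeasible, so the system has no integer solution.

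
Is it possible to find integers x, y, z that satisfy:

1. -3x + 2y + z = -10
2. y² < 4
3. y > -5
Yes

Take x = 4, y = 1, z = 0. Substituting into each constraint:
  (1) -3(4) + 2(1) + 0 = -10 ✓
  (2) y² = (1)² = 1, and 1 < 4 ✓
  (3) 1 > -5 ✓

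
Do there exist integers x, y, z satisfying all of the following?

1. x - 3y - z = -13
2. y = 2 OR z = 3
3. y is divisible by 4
Yes

Take x = -10, y = 0, z = 3. Substituting into each constraint:
  (1) (-10) - 3(0) + (-3) = -13 ✓
  (2) z = 3, target 3 ✓ (second branch holds)
  (3) 0 = 4 × 0, remainder 0 ✓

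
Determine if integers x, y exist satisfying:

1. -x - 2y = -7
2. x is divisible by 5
Yes

Take x = 5, y = 1. Substituting into each constraint:
  (1) (-5) - 2(1) = -7 ✓
  (2) 5 = 5 × 1, remainder 0 ✓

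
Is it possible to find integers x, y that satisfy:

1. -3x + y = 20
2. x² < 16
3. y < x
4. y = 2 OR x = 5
No

A contradictory subset is {-3x + y = 20, y < x, y = 2 OR x = 5}. No integer assignment can satisfy these jointly:

  - -3x + y = 20: is a linear equation tying the variables together
  - y < x: bounds one variable relative to another variable
  - y = 2 OR x = 5: forces a choice: either y = 2 or x = 5

Split on the disjunction (y = 2 OR x = 5):
  • If y = 2: the equation forces x = -6, giving (y, x) = (2, -6), which violates x > y.
  • If x = 5: the equation forces y = 35, giving (x, y) = (5, 35), which violates x > y.
Both branches are infeasible, so the system has no integer solution.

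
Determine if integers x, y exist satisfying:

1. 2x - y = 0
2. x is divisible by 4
Yes

Take x = 0, y = 0. Substituting into each constraint:
  (1) 2(0) + 0 = 0 ✓
  (2) 0 = 4 × 0, remainder 0 ✓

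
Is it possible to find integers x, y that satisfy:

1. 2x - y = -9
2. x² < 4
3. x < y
Yes

Take x = 0, y = 9. Substituting into each constraint:
  (1) 2(0) + (-9) = -9 ✓
  (2) x² = (0)² = 0, and 0 < 4 ✓
  (3) 0 < 9 ✓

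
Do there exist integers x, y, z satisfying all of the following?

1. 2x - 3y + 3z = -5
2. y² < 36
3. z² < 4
Yes

Take x = 2, y = 3, z = 0. Substituting into each constraint:
  (1) 2(2) - 3(3) + 3(0) = -5 ✓
  (2) y² = (3)² = 9, and 9 < 36 ✓
  (3) z² = (0)² = 0, and 0 < 4 ✓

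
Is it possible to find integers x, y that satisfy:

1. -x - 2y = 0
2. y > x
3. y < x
No

A contradictory subset is {y > x, y < x}. No integer assignment can satisfy these jointly:

  - y > x: bounds one variable relative to another variable
  - y < x: bounds one variable relative to another variable

Direct contradiction: y > x and x > y cannot both hold.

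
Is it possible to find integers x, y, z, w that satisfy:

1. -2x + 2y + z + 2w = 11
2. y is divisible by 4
Yes

Take x = -5, y = 0, z = 1, w = 0. Substituting into each constraint:
  (1) -2(-5) + 2(0) + 1 + 2(0) = 11 ✓
  (2) 0 = 4 × 0, remainder 0 ✓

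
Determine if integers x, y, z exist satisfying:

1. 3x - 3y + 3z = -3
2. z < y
Yes

Take x = 0, y = 1, z = 0. Substituting into each constraint:
  (1) 3(0) - 3(1) + 3(0) = -3 ✓
  (2) 0 < 1 ✓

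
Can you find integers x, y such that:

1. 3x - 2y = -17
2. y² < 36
Yes

Take x = -7, y = -2. Substituting into each constraint:
  (1) 3(-7) - 2(-2) = -17 ✓
  (2) y² = (-2)² = 4, and 4 < 36 ✓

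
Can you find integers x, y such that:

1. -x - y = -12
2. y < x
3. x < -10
No

The full constraint system is jointly infeasible over the integers. Each constraint and what it forces:

  - -x - y = -12: is a linear equation tying the variables together
  - y < x: bounds one variable relative to another variable
  - x < -10: bounds one variable relative to a constant

Propagating the comparison: y < x and x ≤ -11 give y ≤ -12. Range argument: with x ∈ [−∞, -11], y ∈ [−∞, -12], the left side of the equation is at least 23, but the right side is -12 < 23. No integer solution exists.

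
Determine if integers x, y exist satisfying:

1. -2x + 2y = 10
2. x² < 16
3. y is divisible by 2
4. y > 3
Yes

Take x = -1, y = 4. Substituting into each constraint:
  (1) -2(-1) + 2(4) = 10 ✓
  (2) x² = (-1)² = 1, and 1 < 16 ✓
  (3) 4 = 2 × 2, remainder 0 ✓
  (4) 4 > 3 ✓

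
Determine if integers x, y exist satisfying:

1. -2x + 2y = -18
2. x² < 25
Yes

Take x = 0, y = -9. Substituting into each constraint:
  (1) -2(0) + 2(-9) = -18 ✓
  (2) x² = (0)² = 0, and 0 < 25 ✓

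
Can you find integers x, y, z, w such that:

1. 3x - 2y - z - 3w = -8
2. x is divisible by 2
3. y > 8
Yes

Take x = 0, y = 9, z = -10, w = 0. Substituting into each constraint:
  (1) 3(0) - 2(9) + 10 - 3(0) = -8 ✓
  (2) 0 = 2 × 0, remainder 0 ✓
  (3) 9 > 8 ✓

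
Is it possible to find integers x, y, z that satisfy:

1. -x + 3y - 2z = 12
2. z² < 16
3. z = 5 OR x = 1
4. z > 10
No

A contradictory subset is {z² < 16, z > 10}. No integer assignment can satisfy these jointly:

  - z² < 16: restricts z to |z| ≤ 3
  - z > 10: bounds one variable relative to a constant

Direct contradiction: the bounds on z require z ≥ 11 and z ≤ 3 simultaneously, which is empty.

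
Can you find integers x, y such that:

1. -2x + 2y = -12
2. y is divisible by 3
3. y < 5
Yes

Take x = 6, y = 0. Substituting into each constraint:
  (1) -2(6) + 2(0) = -12 ✓
  (2) 0 = 3 × 0, remainder 0 ✓
  (3) 0 < 5 ✓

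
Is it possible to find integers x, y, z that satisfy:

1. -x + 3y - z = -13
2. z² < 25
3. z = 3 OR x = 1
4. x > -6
Yes

Take x = 1, y = -3, z = 3. Substituting into each constraint:
  (1) (-1) + 3(-3) + (-3) = -13 ✓
  (2) z² = (3)² = 9, and 9 < 25 ✓
  (3) z = 3, target 3 ✓ (first branch holds)
  (4) 1 > -6 ✓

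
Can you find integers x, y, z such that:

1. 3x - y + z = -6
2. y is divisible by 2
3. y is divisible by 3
Yes

Take x = 0, y = 0, z = -6. Substituting into each constraint:
  (1) 3(0) + 0 + (-6) = -6 ✓
  (2) 0 = 2 × 0, remainder 0 ✓
  (3) 0 = 3 × 0, remainder 0 ✓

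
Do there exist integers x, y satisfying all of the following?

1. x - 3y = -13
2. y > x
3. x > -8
Yes

Take x = 5, y = 6. Substituting into each constraint:
  (1) 5 - 3(6) = -13 ✓
  (2) 6 > 5 ✓
  (3) 5 > -8 ✓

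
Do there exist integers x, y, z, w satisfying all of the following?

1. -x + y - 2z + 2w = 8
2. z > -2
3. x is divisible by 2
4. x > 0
Yes

Take x = 2, y = 10, z = 0, w = 0. Substituting into each constraint:
  (1) (-2) + 10 - 2(0) + 2(0) = 8 ✓
  (2) 0 > -2 ✓
  (3) 2 = 2 × 1, remainder 0 ✓
  (4) 2 > 0 ✓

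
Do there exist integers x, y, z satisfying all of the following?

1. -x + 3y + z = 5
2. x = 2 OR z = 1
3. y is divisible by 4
Yes

Take x = -4, y = 0, z = 1. Substituting into each constraint:
  (1) 4 + 3(0) + 1 = 5 ✓
  (2) z = 1, target 1 ✓ (second branch holds)
  (3) 0 = 4 × 0, remainder 0 ✓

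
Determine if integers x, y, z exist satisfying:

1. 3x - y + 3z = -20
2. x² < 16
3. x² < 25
Yes

Take x = 0, y = 2, z = -6. Substituting into each constraint:
  (1) 3(0) + (-2) + 3(-6) = -20 ✓
  (2) x² = (0)² = 0, and 0 < 16 ✓
  (3) x² = (0)² = 0, and 0 < 25 ✓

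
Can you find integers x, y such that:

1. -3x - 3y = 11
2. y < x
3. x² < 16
No

Even the single constraint (-3x - 3y = 11) is infeasible over the integers.

  - -3x - 3y = 11: every term on the left is divisible by 3, so the LHS ≡ 0 (mod 3), but the RHS 11 is not — no integer solution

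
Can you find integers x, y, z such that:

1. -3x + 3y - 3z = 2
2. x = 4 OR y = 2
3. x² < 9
No

Even the single constraint (-3x + 3y - 3z = 2) is infeasible over the integers.

  - -3x + 3y - 3z = 2: every term on the left is divisible by 3, so the LHS ≡ 0 (mod 3), but the RHS 2 is not — no integer solution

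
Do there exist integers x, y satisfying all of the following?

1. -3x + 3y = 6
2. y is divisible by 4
Yes

Take x = -2, y = 0. Substituting into each constraint:
  (1) -3(-2) + 3(0) = 6 ✓
  (2) 0 = 4 × 0, remainder 0 ✓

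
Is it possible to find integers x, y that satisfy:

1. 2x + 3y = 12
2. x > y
Yes

Take x = 6, y = 0. Substituting into each constraint:
  (1) 2(6) + 3(0) = 12 ✓
  (2) 6 > 0 ✓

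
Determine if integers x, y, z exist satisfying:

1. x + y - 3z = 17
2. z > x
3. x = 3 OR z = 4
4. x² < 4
Yes

Take x = -1, y = 30, z = 4. Substituting into each constraint:
  (1) (-1) + 30 - 3(4) = 17 ✓
  (2) 4 > -1 ✓
  (3) z = 4, target 4 ✓ (second branch holds)
  (4) x² = (-1)² = 1, and 1 < 4 ✓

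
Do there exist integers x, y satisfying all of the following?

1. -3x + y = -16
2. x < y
Yes

Take x = 9, y = 11. Substituting into each constraint:
  (1) -3(9) + 11 = -16 ✓
  (2) 9 < 11 ✓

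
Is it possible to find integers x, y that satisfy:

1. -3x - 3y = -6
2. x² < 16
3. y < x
Yes

Take x = 2, y = 0. Substituting into each constraint:
  (1) -3(2) - 3(0) = -6 ✓
  (2) x² = (2)² = 4, and 4 < 16 ✓
  (3) 0 < 2 ✓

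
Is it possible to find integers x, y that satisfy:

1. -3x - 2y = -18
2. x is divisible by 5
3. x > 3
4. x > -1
Yes

Take x = 10, y = -6. Substituting into each constraint:
  (1) -3(10) - 2(-6) = -18 ✓
  (2) 10 = 5 × 2, remainder 0 ✓
  (3) 10 > 3 ✓
  (4) 10 > -1 ✓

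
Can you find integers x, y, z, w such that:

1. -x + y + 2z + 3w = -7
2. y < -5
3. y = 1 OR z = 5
Yes

Take x = 0, y = -17, z = 5, w = 0. Substituting into each constraint:
  (1) 0 + (-17) + 2(5) + 3(0) = -7 ✓
  (2) -17 < -5 ✓
  (3) z = 5, target 5 ✓ (second branch holds)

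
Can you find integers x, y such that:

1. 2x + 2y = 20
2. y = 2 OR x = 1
Yes

Take x = 8, y = 2. Substituting into each constraint:
  (1) 2(8) + 2(2) = 20 ✓
  (2) y = 2, target 2 ✓ (first branch holds)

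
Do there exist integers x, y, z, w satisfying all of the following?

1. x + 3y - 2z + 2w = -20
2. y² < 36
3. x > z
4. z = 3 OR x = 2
Yes

Take x = 4, y = 0, z = 3, w = -9. Substituting into each constraint:
  (1) 4 + 3(0) - 2(3) + 2(-9) = -20 ✓
  (2) y² = (0)² = 0, and 0 < 36 ✓
  (3) 4 > 3 ✓
  (4) z = 3, target 3 ✓ (first branch holds)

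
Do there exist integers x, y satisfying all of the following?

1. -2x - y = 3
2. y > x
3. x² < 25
Yes

Take x = -2, y = 1. Substituting into each constraint:
  (1) -2(-2) + (-1) = 3 ✓
  (2) 1 > -2 ✓
  (3) x² = (-2)² = 4, and 4 < 25 ✓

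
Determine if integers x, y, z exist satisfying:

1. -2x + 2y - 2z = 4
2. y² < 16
Yes

Take x = 0, y = 2, z = 0. Substituting into each constraint:
  (1) -2(0) + 2(2) - 2(0) = 4 ✓
  (2) y² = (2)² = 4, and 4 < 16 ✓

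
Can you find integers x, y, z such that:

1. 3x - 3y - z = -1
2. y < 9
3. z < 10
Yes

Take x = 0, y = 0, z = 1. Substituting into each constraint:
  (1) 3(0) - 3(0) + (-1) = -1 ✓
  (2) 0 < 9 ✓
  (3) 1 < 10 ✓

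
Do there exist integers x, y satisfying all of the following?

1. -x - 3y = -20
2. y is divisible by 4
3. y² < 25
Yes

Take x = 20, y = 0. Substituting into each constraint:
  (1) (-20) - 3(0) = -20 ✓
  (2) 0 = 4 × 0, remainder 0 ✓
  (3) y² = (0)² = 0, and 0 < 25 ✓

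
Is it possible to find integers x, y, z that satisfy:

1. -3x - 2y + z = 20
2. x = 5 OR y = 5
Yes

Take x = 5, y = 0, z = 35. Substituting into each constraint:
  (1) -3(5) - 2(0) + 35 = 20 ✓
  (2) x = 5, target 5 ✓ (first branch holds)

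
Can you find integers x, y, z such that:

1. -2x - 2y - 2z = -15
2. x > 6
No

Even the single constraint (-2x - 2y - 2z = -15) is infeasible over the integers.

  - -2x - 2y - 2z = -15: every term on the left is divisible by 2, so the LHS ≡ 0 (mod 2), but the RHS -15 is not — no integer solution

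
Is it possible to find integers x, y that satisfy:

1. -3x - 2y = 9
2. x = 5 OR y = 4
Yes

Take x = 5, y = -12. Substituting into each constraint:
  (1) -3(5) - 2(-12) = 9 ✓
  (2) x = 5, target 5 ✓ (first branch holds)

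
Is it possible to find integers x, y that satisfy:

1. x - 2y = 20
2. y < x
Yes

Take x = -18, y = -19. Substituting into each constraint:
  (1) (-18) - 2(-19) = 20 ✓
  (2) -19 < -18 ✓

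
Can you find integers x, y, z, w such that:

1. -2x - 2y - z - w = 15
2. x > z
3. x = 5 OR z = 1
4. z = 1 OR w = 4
Yes

Take x = 2, y = 0, z = 1, w = -20. Substituting into each constraint:
  (1) -2(2) - 2(0) + (-1) + 20 = 15 ✓
  (2) 2 > 1 ✓
  (3) z = 1, target 1 ✓ (second branch holds)
  (4) z = 1, target 1 ✓ (first branch holds)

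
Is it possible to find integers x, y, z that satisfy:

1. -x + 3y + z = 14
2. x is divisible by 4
Yes

Take x = 0, y = 4, z = 2. Substituting into each constraint:
  (1) 0 + 3(4) + 2 = 14 ✓
  (2) 0 = 4 × 0, remainder 0 ✓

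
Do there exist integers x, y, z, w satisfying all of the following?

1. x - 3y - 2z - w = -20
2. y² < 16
Yes

Take x = 0, y = 0, z = 10, w = 0. Substituting into each constraint:
  (1) 0 - 3(0) - 2(10) + 0 = -20 ✓
  (2) y² = (0)² = 0, and 0 < 16 ✓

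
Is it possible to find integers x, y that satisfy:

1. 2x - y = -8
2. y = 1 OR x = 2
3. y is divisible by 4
Yes

Take x = 2, y = 12. Substituting into each constraint:
  (1) 2(2) + (-12) = -8 ✓
  (2) x = 2, target 2 ✓ (second branch holds)
  (3) 12 = 4 × 3, remainder 0 ✓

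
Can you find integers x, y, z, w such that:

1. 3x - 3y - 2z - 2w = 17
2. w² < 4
Yes

Take x = 7, y = 0, z = 2, w = 0. Substituting into each constraint:
  (1) 3(7) - 3(0) - 2(2) - 2(0) = 17 ✓
  (2) w² = (0)² = 0, and 0 < 4 ✓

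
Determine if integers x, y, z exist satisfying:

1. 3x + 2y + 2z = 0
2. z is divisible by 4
Yes

Take x = 0, y = 0, z = 0. Substituting into each constraint:
  (1) 3(0) + 2(0) + 2(0) = 0 ✓
  (2) 0 = 4 × 0, remainder 0 ✓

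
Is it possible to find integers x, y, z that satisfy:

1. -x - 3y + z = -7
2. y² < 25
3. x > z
Yes

Take x = 0, y = 2, z = -1. Substituting into each constraint:
  (1) 0 - 3(2) + (-1) = -7 ✓
  (2) y² = (2)² = 4, and 4 < 25 ✓
  (3) 0 > -1 ✓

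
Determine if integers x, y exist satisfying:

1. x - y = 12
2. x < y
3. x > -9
No

A contradictory subset is {x - y = 12, x < y}. No integer assignment can satisfy these jointly:

  - x - y = 12: is a linear equation tying the variables together
  - x < y: bounds one variable relative to another variable

From the equation, x − y = 12, i.e. y − x = -12; but y > x requires y − x ≥ 1. Contradiction.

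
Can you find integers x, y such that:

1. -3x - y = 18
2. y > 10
Yes

Take x = -10, y = 12. Substituting into each constraint:
  (1) -3(-10) + (-12) = 18 ✓
  (2) 12 > 10 ✓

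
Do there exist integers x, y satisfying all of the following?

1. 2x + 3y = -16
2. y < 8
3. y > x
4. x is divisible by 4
Yes

Take x = -8, y = 0. Substituting into each constraint:
  (1) 2(-8) + 3(0) = -16 ✓
  (2) 0 < 8 ✓
  (3) 0 > -8 ✓
  (4) -8 = 4 × -2, remainder 0 ✓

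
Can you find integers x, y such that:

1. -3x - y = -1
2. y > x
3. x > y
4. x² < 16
No

A contradictory subset is {y > x, x > y}. No integer assignment can satisfy these jointly:

  - y > x: bounds one variable relative to another variable
  - x > y: bounds one variable relative to another variable

Direct contradiction: y > x and x > y cannot both hold.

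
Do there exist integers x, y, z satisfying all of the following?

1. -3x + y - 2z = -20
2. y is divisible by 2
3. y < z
Yes

Take x = 6, y = 0, z = 1. Substituting into each constraint:
  (1) -3(6) + 0 - 2(1) = -20 ✓
  (2) 0 = 2 × 0, remainder 0 ✓
  (3) 0 < 1 ✓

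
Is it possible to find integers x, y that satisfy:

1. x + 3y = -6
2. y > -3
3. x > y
Yes

Take x = 0, y = -2. Substituting into each constraint:
  (1) 0 + 3(-2) = -6 ✓
  (2) -2 > -3 ✓
  (3) 0 > -2 ✓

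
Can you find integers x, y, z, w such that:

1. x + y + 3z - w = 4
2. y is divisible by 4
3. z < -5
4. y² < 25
Yes

Take x = 0, y = 0, z = -6, w = -22. Substituting into each constraint:
  (1) 0 + 0 + 3(-6) + 22 = 4 ✓
  (2) 0 = 4 × 0, remainder 0 ✓
  (3) -6 < -5 ✓
  (4) y² = (0)² = 0, and 0 < 25 ✓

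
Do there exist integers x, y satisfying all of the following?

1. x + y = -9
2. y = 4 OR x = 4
Yes

Take x = -13, y = 4. Substituting into each constraint:
  (1) (-13) + 4 = -9 ✓
  (2) y = 4, target 4 ✓ (first branch holds)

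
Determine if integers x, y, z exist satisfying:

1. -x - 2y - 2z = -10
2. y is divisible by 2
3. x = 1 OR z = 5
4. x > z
Yes

Take x = 8, y = -4, z = 5. Substituting into each constraint:
  (1) (-8) - 2(-4) - 2(5) = -10 ✓
  (2) -4 = 2 × -2, remainder 0 ✓
  (3) z = 5, target 5 ✓ (second branch holds)
  (4) 8 > 5 ✓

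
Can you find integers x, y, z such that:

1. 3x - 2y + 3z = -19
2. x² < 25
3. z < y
Yes

Take x = 0, y = -16, z = -17. Substituting into each constraint:
  (1) 3(0) - 2(-16) + 3(-17) = -19 ✓
  (2) x² = (0)² = 0, and 0 < 25 ✓
  (3) -17 < -16 ✓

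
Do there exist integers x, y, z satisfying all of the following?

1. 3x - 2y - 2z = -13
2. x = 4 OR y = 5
Yes

Take x = -1, y = 5, z = 0. Substituting into each constraint:
  (1) 3(-1) - 2(5) - 2(0) = -13 ✓
  (2) y = 5, target 5 ✓ (second branch holds)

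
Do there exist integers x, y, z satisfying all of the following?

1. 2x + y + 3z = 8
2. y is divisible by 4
Yes

Take x = 4, y = 0, z = 0. Substituting into each constraint:
  (1) 2(4) + 0 + 3(0) = 8 ✓
  (2) 0 = 4 × 0, remainder 0 ✓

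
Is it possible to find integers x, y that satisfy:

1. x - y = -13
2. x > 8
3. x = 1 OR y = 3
No

The full constraint system is jointly infeasible over the integers. Each constraint and what it forces:

  - x - y = -13: is a linear equation tying the variables together
  - x > 8: bounds one variable relative to a constant
  - x = 1 OR y = 3: forces a choice: either x = 1 or y = 3

Split on the disjunction (x = 1 OR y = 3):
  • If x = 1: this contradicts the bound x ≥ 9.
  • If y = 3: the equation forces x = -10, which contradicts the bound x ≥ 9.
Both branches are infeasible, so the system has no integer solution.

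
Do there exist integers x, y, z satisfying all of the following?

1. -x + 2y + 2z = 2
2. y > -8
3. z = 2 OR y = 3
Yes

Take x = 0, y = 3, z = -2. Substituting into each constraint:
  (1) 0 + 2(3) + 2(-2) = 2 ✓
  (2) 3 > -8 ✓
  (3) y = 3, target 3 ✓ (second branch holds)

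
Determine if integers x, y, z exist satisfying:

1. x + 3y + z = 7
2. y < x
Yes

Take x = 0, y = -1, z = 10. Substituting into each constraint:
  (1) 0 + 3(-1) + 10 = 7 ✓
  (2) -1 < 0 ✓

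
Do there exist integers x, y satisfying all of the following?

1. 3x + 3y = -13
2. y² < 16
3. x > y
No

Even the single constraint (3x + 3y = -13) is infeasible over the integers.

  - 3x + 3y = -13: every term on the left is divisible by 3, so the LHS ≡ 0 (mod 3), but the RHS -13 is not — no integer solution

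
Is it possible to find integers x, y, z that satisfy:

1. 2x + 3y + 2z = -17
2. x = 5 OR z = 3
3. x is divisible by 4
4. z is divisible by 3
Yes

Take x = 8, y = -13, z = 3. Substituting into each constraint:
  (1) 2(8) + 3(-13) + 2(3) = -17 ✓
  (2) z = 3, target 3 ✓ (second branch holds)
  (3) 8 = 4 × 2, remainder 0 ✓
  (4) 3 = 3 × 1, remainder 0 ✓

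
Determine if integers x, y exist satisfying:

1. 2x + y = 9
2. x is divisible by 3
Yes

Take x = 0, y = 9. Substituting into each constraint:
  (1) 2(0) + 9 = 9 ✓
  (2) 0 = 3 × 0, remainder 0 ✓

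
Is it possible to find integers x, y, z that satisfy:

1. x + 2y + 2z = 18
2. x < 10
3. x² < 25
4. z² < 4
Yes

Take x = 0, y = 9, z = 0. Substituting into each constraint:
  (1) 0 + 2(9) + 2(0) = 18 ✓
  (2) 0 < 10 ✓
  (3) x² = (0)² = 0, and 0 < 25 ✓
  (4) z² = (0)² = 0, and 0 < 4 ✓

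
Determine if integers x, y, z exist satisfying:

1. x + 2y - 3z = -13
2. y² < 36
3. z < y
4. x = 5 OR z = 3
Yes

Take x = -12, y = 4, z = 3. Substituting into each constraint:
  (1) (-12) + 2(4) - 3(3) = -13 ✓
  (2) y² = (4)² = 16, and 16 < 36 ✓
  (3) 3 < 4 ✓
  (4) z = 3, target 3 ✓ (second branch holds)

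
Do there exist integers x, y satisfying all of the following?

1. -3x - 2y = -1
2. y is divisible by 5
Yes

Take x = 7, y = -10. Substituting into each constraint:
  (1) -3(7) - 2(-10) = -1 ✓
  (2) -10 = 5 × -2, remainder 0 ✓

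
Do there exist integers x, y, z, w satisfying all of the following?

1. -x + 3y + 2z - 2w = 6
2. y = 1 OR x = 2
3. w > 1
Yes

Take x = -7, y = 1, z = 0, w = 2. Substituting into each constraint:
  (1) 7 + 3(1) + 2(0) - 2(2) = 6 ✓
  (2) y = 1, target 1 ✓ (first branch holds)
  (3) 2 > 1 ✓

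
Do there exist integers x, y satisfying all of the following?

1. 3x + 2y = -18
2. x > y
Yes

Take x = 0, y = -9. Substituting into each constraint:
  (1) 3(0) + 2(-9) = -18 ✓
  (2) 0 > -9 ✓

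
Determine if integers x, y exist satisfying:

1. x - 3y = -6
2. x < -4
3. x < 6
Yes

Take x = -6, y = 0. Substituting into each constraint:
  (1) (-6) - 3(0) = -6 ✓
  (2) -6 < -4 ✓
  (3) -6 < 6 ✓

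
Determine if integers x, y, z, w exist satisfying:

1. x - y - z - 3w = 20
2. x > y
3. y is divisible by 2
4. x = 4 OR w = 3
Yes

Take x = 4, y = 0, z = -16, w = 0. Substituting into each constraint:
  (1) 4 + 0 + 16 - 3(0) = 20 ✓
  (2) 4 > 0 ✓
  (3) 0 = 2 × 0, remainder 0 ✓
  (4) x = 4, target 4 ✓ (first branch holds)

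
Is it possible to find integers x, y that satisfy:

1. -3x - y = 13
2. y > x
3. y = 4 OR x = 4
No

The full constraint system is jointly infeasible over the integers. Each constraint and what it forces:

  - -3x - y = 13: is a linear equation tying the variables together
  - y > x: bounds one variable relative to another variable
  - y = 4 OR x = 4: forces a choice: either y = 4 or x = 4

Split on the disjunction (y = 4 OR x = 4):
  • If y = 4: with y = 4, every remaining term of the linear equation is divisible by 3, so the left side is ≡ 0 (mod 3); but the right side 17 ≡ 2 (mod 3). No integers can satisfy it.
  • If x = 4: the equation forces y = -25, giving (x, y) = (4, -25), which violates y > x.
Both branches are infeasible, so the system has no integer solution.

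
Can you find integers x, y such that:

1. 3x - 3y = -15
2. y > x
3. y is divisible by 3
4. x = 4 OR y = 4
Yes

Take x = 4, y = 9. Substituting into each constraint:
  (1) 3(4) - 3(9) = -15 ✓
  (2) 9 > 4 ✓
  (3) 9 = 3 × 3, remainder 0 ✓
  (4) x = 4, target 4 ✓ (first branch holds)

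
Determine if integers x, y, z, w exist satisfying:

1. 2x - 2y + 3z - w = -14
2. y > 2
Yes

Take x = 0, y = 3, z = -2, w = 2. Substituting into each constraint:
  (1) 2(0) - 2(3) + 3(-2) + (-2) = -14 ✓
  (2) 3 > 2 ✓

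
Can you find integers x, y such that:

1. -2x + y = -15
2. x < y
Yes

Take x = 16, y = 17. Substituting into each constraint:
  (1) -2(16) + 17 = -15 ✓
  (2) 16 < 17 ✓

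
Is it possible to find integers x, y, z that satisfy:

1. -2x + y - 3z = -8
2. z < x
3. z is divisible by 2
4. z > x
No

A contradictory subset is {z < x, z > x}. No integer assignment can satisfy these jointly:

  - z < x: bounds one variable relative to another variable
  - z > x: bounds one variable relative to another variable

Direct contradiction: x > z and z > x cannot both hold.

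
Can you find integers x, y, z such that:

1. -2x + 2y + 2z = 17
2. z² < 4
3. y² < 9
No

Even the single constraint (-2x + 2y + 2z = 17) is infeasible over the integers.

  - -2x + 2y + 2z = 17: every term on the left is divisible by 2, so the LHS ≡ 0 (mod 2), but the RHS 17 is not — no integer solution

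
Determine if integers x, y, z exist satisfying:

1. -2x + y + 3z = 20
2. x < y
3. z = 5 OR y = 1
Yes

Take x = -2, y = 1, z = 5. Substituting into each constraint:
  (1) -2(-2) + 1 + 3(5) = 20 ✓
  (2) -2 < 1 ✓
  (3) z = 5, target 5 ✓ (first branch holds)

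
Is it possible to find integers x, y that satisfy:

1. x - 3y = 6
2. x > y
Yes

Take x = 6, y = 0. Substituting into each constraint:
  (1) 6 - 3(0) = 6 ✓
  (2) 6 > 0 ✓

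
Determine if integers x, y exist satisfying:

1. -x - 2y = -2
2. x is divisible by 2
Yes

Take x = 0, y = 1. Substituting into each constraint:
  (1) 0 - 2(1) = -2 ✓
  (2) 0 = 2 × 0, remainder 0 ✓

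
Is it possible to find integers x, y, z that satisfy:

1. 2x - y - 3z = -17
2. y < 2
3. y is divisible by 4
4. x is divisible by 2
Yes

Take x = 2, y = 0, z = 7. Substituting into each constraint:
  (1) 2(2) + 0 - 3(7) = -17 ✓
  (2) 0 < 2 ✓
  (3) 0 = 4 × 0, remainder 0 ✓
  (4) 2 = 2 × 1, remainder 0 ✓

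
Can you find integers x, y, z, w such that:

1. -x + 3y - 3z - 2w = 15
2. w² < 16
Yes

Take x = -15, y = 0, z = 0, w = 0. Substituting into each constraint:
  (1) 15 + 3(0) - 3(0) - 2(0) = 15 ✓
  (2) w² = (0)² = 0, and 0 < 16 ✓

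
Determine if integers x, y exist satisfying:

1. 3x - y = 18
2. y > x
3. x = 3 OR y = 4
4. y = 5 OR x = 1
No

A contradictory subset is {3x - y = 18, y > x, y = 5 OR x = 1}. No integer assignment can satisfy these jointly:

  - 3x - y = 18: is a linear equation tying the variables together
  - y > x: bounds one variable relative to another variable
  - y = 5 OR x = 1: forces a choice: either y = 5 or x = 1

Split on the disjunction (y = 5 OR x = 1):
  • If y = 5: with y = 5, every remaining term of the linear equation is divisible by 3, so the left side is ≡ 0 (mod 3); but the right side 23 ≡ 2 (mod 3). No integers can satisfy it.
  • If x = 1: the equation forces y = -15, giving (x, y) = (1, -15), which violates y > x.
Both branches are infeasible, so the system has no integer solution.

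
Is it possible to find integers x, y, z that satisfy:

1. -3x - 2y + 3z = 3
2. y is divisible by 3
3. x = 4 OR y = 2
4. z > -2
Yes

Take x = 4, y = 0, z = 5. Substituting into each constraint:
  (1) -3(4) - 2(0) + 3(5) = 3 ✓
  (2) 0 = 3 × 0, remainder 0 ✓
  (3) x = 4, target 4 ✓ (first branch holds)
  (4) 5 > -2 ✓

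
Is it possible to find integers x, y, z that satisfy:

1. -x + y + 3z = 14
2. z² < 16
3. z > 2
Yes

Take x = -5, y = 0, z = 3. Substituting into each constraint:
  (1) 5 + 0 + 3(3) = 14 ✓
  (2) z² = (3)² = 9, and 9 < 16 ✓
  (3) 3 > 2 ✓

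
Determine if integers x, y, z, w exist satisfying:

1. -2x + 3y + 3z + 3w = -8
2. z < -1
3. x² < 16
Yes

Take x = 1, y = 0, z = -2, w = 0. Substituting into each constraint:
  (1) -2(1) + 3(0) + 3(-2) + 3(0) = -8 ✓
  (2) -2 < -1 ✓
  (3) x² = (1)² = 1, and 1 < 16 ✓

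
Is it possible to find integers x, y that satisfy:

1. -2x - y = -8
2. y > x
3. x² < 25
Yes

Take x = 2, y = 4. Substituting into each constraint:
  (1) -2(2) + (-4) = -8 ✓
  (2) 4 > 2 ✓
  (3) x² = (2)² = 4, and 4 < 25 ✓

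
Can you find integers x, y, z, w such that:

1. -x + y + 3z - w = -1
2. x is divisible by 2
Yes

Take x = 0, y = -1, z = 0, w = 0. Substituting into each constraint:
  (1) 0 + (-1) + 3(0) + 0 = -1 ✓
  (2) 0 = 2 × 0, remainder 0 ✓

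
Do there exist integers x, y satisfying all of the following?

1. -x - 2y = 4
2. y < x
Yes

Take x = 0, y = -2. Substituting into each constraint:
  (1) 0 - 2(-2) = 4 ✓
  (2) -2 < 0 ✓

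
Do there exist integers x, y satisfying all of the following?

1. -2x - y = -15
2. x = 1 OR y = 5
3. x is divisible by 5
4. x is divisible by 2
No

A contradictory subset is {-2x - y = -15, x = 1 OR y = 5, x is divisible by 2}. No integer assignment can satisfy these jointly:

  - -2x - y = -15: is a linear equation tying the variables together
  - x = 1 OR y = 5: forces a choice: either x = 1 or y = 5
  - x is divisible by 2: restricts x to multiples of 2

Split on the disjunction (x = 1 OR y = 5):
  • If x = 1: this contradicts the divisibility constraint — 1 is not a multiple of 2.
  • If y = 5: with y = 5, writing x = 2x', every remaining term of the linear equation is divisible by 4, so the left side is ≡ 0 (mod 4); but the right side -10 ≡ 2 (mod 4). No integers can satisfy it.
Both branches are infeasible, so the system has no integer solution.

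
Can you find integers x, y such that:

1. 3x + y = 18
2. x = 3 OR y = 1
Yes

Take x = 3, y = 9. Substituting into each constraint:
  (1) 3(3) + 9 = 18 ✓
  (2) x = 3, target 3 ✓ (first branch holds)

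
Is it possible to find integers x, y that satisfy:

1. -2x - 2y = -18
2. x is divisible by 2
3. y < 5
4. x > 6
Yes

Take x = 8, y = 1. Substituting into each constraint:
  (1) -2(8) - 2(1) = -18 ✓
  (2) 8 = 2 × 4, remainder 0 ✓
  (3) 1 < 5 ✓
  (4) 8 > 6 ✓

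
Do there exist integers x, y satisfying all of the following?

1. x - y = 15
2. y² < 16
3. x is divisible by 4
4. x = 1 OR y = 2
No

A contradictory subset is {x - y = 15, x is divisible by 4, x = 1 OR y = 2}. No integer assignment can satisfy these jointly:

  - x - y = 15: is a linear equation tying the variables together
  - x is divisible by 4: restricts x to multiples of 4
  - x = 1 OR y = 2: forces a choice: either x = 1 or y = 2

Split on the disjunction (x = 1 OR y = 2):
  • If x = 1: this contradicts the divisibility constraint — 1 is not a multiple of 4.
  • If y = 2: with y = 2, writing x = 4x', every remaining term of the linear equation is divisible by 4, so the left side is ≡ 0 (mod 4); but the right side 17 ≡ 1 (mod 4). No integers can satisfy it.
Both branches are infeasible, so the system has no integer solution.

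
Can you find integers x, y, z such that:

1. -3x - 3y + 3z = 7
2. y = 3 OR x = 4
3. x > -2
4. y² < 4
No

Even the single constraint (-3x - 3y + 3z = 7) is infeasible over the integers.

  - -3x - 3y + 3z = 7: every term on the left is divisible by 3, so the LHS ≡ 0 (mod 3), but the RHS 7 is not — no integer solution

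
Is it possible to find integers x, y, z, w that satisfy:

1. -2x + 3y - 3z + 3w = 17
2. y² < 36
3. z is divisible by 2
Yes

Take x = -7, y = 0, z = 0, w = 1. Substituting into each constraint:
  (1) -2(-7) + 3(0) - 3(0) + 3(1) = 17 ✓
  (2) y² = (0)² = 0, and 0 < 36 ✓
  (3) 0 = 2 × 0, remainder 0 ✓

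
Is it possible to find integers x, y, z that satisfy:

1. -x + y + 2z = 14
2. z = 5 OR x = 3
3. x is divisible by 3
Yes

Take x = 0, y = 4, z = 5. Substituting into each constraint:
  (1) 0 + 4 + 2(5) = 14 ✓
  (2) z = 5, target 5 ✓ (first branch holds)
  (3) 0 = 3 × 0, remainder 0 ✓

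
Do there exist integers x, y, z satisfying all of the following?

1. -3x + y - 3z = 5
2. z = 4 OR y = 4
Yes

Take x = -4, y = 5, z = 4. Substituting into each constraint:
  (1) -3(-4) + 5 - 3(4) = 5 ✓
  (2) z = 4, target 4 ✓ (first branch holds)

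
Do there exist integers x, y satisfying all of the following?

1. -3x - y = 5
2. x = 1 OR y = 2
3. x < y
No

The full constraint system is jointly infeasible over the integers. Each constraint and what it forces:

  - -3x - y = 5: is a linear equation tying the variables together
  - x = 1 OR y = 2: forces a choice: either x = 1 or y = 2
  - x < y: bounds one variable relative to another variable

Split on the disjunction (x = 1 OR y = 2):
  • If x = 1: the equation forces y = -8, giving (x, y) = (1, -8), which violates y > x.
  • If y = 2: with y = 2, every remaining term of the linear equation is divisible by 3, so the left side is ≡ 0 (mod 3); but the right side 7 ≡ 1 (mod 3). No integers can satisfy it.
Both branches are infeasible, so the system has no integer solution.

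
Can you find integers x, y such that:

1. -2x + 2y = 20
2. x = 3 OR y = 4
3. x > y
No

A contradictory subset is {-2x + 2y = 20, x > y}. No integer assignment can satisfy these jointly:

  - -2x + 2y = 20: is a linear equation tying the variables together
  - x > y: bounds one variable relative to another variable

From the equation, x − y = -10, i.e. x − y = -10; but x > y requires x − y ≥ 1. Contradiction.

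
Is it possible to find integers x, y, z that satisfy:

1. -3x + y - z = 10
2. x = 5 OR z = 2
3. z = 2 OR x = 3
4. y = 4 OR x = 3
Yes

Take x = 3, y = 21, z = 2. Substituting into each constraint:
  (1) -3(3) + 21 + (-2) = 10 ✓
  (2) z = 2, target 2 ✓ (second branch holds)
  (3) z = 2, target 2 ✓ (first branch holds)
  (4) x = 3, target 3 ✓ (second branch holds)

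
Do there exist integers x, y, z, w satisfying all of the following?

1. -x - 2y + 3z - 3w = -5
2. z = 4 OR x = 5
Yes

Take x = 5, y = 0, z = 0, w = 0. Substituting into each constraint:
  (1) (-5) - 2(0) + 3(0) - 3(0) = -5 ✓
  (2) x = 5, target 5 ✓ (second branch holds)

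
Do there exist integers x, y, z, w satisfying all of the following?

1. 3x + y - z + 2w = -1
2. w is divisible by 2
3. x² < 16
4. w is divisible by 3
Yes

Take x = 0, y = 0, z = 1, w = 0. Substituting into each constraint:
  (1) 3(0) + 0 + (-1) + 2(0) = -1 ✓
  (2) 0 = 2 × 0, remainder 0 ✓
  (3) x² = (0)² = 0, and 0 < 16 ✓
  (4) 0 = 3 × 0, remainder 0 ✓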